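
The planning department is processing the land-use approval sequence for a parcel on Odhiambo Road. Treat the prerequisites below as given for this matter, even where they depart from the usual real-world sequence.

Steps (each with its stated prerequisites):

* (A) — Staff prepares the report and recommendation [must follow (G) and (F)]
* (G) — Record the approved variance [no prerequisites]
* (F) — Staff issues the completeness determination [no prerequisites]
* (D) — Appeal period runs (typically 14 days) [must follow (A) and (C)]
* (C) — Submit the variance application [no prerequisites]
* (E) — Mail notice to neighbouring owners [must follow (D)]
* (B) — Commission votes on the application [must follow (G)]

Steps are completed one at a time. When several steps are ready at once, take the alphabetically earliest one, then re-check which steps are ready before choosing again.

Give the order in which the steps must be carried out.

(C) → (F) → (G) → (A) → (B) → (D) → (E)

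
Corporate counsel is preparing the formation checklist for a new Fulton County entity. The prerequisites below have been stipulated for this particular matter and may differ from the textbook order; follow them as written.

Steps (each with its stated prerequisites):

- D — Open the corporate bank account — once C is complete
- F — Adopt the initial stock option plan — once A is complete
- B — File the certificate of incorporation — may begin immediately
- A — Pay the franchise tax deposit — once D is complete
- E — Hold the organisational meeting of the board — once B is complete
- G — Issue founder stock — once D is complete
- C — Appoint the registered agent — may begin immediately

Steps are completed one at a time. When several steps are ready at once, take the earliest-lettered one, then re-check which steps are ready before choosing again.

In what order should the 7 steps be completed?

B, C, D, A, E, F, G

Nothing is required for B and C. B has the earlier label → B first.
C and E are both available; C has the earlier label → C.
D now also ready, so the ready set is {D, E}; D has the earlier label → D.
A and G now also ready, so the ready set is {A, E, G}; A has the earlier label → A.
F now also ready, so the ready set is {E, F, G}; E has the earlier label → E.
F and G are both available; F has the earlier label → F.
That leaves G as the only ready step → G.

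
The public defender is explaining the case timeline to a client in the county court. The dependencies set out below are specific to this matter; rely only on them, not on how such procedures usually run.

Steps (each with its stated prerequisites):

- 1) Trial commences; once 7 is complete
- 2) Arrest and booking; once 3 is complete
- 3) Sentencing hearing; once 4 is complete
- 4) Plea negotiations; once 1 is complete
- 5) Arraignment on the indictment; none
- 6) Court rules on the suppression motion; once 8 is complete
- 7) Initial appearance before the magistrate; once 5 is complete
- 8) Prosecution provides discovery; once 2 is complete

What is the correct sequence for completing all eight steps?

5 has no prerequisites → 5 first.
7 needed 5, now all done → 7.
1 needed 7, now all done → 1.
4 needed 1, now all done → 4.
3 needed 4, now all done → 3.
2 needed 3, now all done → 2.
8 needed 2, now all done → 8.
Next only 6 has its prerequisites met → 6.

5 → 7 → 1 → 4 → 3 → 2 → 8 → 6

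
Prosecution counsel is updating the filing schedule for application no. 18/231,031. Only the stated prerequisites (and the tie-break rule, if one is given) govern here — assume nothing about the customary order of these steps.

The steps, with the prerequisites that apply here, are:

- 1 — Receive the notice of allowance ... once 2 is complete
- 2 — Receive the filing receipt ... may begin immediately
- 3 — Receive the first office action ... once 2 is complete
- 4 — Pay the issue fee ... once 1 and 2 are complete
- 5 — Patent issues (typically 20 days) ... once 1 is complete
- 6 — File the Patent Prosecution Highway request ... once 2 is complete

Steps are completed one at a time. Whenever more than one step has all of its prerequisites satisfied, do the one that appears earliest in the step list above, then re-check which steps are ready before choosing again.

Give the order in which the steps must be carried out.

2 → 1 → 3 → 4 → 5 → 6

Only 2 has no prerequisites, so it is first.
1, 3 and 6 are all available; 1 is listed earlier → 1.
Now 3, 4, 5 and 6 have their prerequisites met. 3 is listed earlier, so 3 next.
4, 5 and 6 are all available; 4 is listed earlier → 4.
Ready: 5 and 6. 5 is listed earlier → 5.
6 needed 2, now all done → 6.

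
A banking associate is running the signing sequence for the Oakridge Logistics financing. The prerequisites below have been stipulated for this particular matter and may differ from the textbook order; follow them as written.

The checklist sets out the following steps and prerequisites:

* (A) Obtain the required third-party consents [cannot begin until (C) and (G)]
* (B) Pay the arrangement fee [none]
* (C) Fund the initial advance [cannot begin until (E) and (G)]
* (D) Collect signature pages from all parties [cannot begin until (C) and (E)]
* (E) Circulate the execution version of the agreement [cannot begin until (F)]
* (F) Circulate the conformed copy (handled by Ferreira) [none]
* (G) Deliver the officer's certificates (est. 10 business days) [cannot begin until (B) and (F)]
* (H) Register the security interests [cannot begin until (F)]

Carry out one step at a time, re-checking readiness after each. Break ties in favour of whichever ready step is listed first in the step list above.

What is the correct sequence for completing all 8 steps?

Nothing is required for (B) and (F). (B) is listed earlier → (B) first.
That leaves (F) as the only ready step → (F).
(E), (G) and (H) are all available; (E) is listed earlier → (E).
Now (G) and (H) have their prerequisites met. (G) is listed earlier, so (G) next.
(C) and (H) are both available; (C) is listed earlier → (C).
(A) and (D) now also ready, so the ready set is {(A), (D), (H)}; (A) is listed earlier → (A).
(D) and (H) are both available; (D) is listed earlier → (D).
Next only (H) has its prerequisites met → (H).

(B) → (F) → (E) → (G) → (C) → (A) → (D) → (H)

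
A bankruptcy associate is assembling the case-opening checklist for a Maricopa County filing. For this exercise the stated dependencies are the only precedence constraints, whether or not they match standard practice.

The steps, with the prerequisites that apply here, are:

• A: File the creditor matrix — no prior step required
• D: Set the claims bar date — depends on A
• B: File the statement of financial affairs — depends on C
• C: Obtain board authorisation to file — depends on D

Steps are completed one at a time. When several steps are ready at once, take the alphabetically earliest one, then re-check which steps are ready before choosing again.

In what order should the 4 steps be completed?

A → D → C → B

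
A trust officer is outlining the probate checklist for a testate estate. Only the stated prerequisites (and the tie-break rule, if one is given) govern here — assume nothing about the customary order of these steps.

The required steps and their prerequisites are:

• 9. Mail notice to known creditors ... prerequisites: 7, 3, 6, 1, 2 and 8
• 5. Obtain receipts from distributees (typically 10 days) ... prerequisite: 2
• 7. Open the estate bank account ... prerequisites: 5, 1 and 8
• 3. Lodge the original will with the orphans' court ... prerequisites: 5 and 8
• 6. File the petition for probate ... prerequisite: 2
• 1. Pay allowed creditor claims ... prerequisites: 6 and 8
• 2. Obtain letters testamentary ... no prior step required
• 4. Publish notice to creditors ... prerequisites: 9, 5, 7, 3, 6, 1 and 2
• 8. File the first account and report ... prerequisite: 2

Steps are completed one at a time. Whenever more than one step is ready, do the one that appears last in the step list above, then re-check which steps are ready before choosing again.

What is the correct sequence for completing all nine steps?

2 has no prerequisites → 2 first.
Ready: 8, 6 and 5. 8 is listed later → 8.
6 and 5 are both available; 6 is listed later → 6.
Now 1 and 5 have their prerequisites met. 1 is listed later, so 1 next.
5 needed 2, now all done → 5.
Now 3 and 7 have their prerequisites met. 3 is listed later, so 3 next.
7 needed 8, 1 and 5, now all done → 7.
9 needed 8, 2, 1, 6, 3 and 7, now all done → 9.
4 is the only step now ready → 4.

2 → 8 → 6 → 1 → 5 → 3 → 7 → 9 → 4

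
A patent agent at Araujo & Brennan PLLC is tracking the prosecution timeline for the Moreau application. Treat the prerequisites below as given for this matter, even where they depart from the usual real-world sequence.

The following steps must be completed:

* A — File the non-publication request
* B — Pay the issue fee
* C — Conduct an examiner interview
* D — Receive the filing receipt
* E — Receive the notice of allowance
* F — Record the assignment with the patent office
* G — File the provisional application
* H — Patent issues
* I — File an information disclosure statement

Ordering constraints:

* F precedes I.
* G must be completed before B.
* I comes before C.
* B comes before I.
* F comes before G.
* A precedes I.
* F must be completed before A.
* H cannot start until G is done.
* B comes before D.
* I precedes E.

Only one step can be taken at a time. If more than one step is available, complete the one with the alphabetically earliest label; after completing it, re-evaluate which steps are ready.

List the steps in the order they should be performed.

F → A → G → B → D → H → I → C → E

F has no prerequisites → F first.
A and G are both available; A has the earlier label → A.
G is the only step now ready → G.
B and H are both available; B has the earlier label → B.
D and I now also ready, so the ready set is {D, H, I}; D has the earlier label → D.
H and I are both available; H has the earlier label → H.
I needed A, B and F, now all done → I.
Ready: C and E. C has the earlier label → C.
That leaves E as the only ready step → E.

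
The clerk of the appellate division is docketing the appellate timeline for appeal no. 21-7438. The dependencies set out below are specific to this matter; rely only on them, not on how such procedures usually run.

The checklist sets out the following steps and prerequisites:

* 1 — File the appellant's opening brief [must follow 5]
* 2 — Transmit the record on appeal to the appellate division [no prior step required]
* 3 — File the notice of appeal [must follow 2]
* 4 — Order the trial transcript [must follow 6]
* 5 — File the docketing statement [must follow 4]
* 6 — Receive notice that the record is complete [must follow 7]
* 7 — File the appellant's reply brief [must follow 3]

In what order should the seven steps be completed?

2, 3, 7, 6, 4, 5, 1

Only 2 has no prerequisites, so it is first.
3 is the only step now ready → 3.
7 needed 3, now all done → 7.
6 is the only step now ready → 6.
4 is the only step now ready → 4.
5 needed 4, now all done → 5.
That leaves 1 as the only ready step → 1.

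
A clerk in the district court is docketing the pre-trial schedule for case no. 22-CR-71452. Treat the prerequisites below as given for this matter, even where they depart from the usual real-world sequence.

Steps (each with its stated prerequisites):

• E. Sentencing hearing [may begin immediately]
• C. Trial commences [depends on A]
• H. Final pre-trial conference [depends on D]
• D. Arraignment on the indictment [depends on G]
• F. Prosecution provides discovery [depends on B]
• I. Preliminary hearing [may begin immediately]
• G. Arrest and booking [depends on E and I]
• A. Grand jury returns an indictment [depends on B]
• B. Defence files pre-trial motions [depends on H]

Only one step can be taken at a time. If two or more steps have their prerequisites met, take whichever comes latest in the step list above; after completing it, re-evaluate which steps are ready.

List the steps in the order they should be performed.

I → E → G → D → H → B → A → F → C

Nothing is required for I and E. I is listed later → I first.
That leaves E as the only ready step → E.
G needed I and E, now all done → G.
D needed G, now all done → D.
H needed D, now all done → H.
That leaves B as the only ready step → B.
A and F are both available; A is listed later → A.
C now also ready, so the ready set is {F, C}; F is listed later → F.
C needed A, now all done → C.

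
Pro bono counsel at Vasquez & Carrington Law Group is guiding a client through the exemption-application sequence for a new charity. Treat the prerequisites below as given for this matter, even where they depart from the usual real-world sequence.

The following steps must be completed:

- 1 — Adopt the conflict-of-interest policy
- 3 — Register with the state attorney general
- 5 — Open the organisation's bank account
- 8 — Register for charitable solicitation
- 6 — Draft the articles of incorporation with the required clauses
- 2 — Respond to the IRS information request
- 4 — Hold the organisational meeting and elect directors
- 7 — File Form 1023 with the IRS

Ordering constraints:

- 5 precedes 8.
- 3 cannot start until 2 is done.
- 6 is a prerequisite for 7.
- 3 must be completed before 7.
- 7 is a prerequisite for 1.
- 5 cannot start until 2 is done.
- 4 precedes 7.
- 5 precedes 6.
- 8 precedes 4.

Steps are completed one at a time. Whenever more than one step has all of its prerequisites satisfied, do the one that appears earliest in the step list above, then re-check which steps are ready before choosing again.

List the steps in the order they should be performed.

2, 3, 5, 8, 6, 4, 7, 1

2 has no prerequisites → 2 first.
3 and 5 are both available; 3 is listed earlier → 3.
5 is the only step now ready → 5.
Ready: 8 and 6. 8 is listed earlier → 8.
Now 6 and 4 have their prerequisites met. 6 is listed earlier, so 6 next.
That leaves 4 as the only ready step → 4.
7 is the only step now ready → 7.
That leaves 1 as the only ready step → 1.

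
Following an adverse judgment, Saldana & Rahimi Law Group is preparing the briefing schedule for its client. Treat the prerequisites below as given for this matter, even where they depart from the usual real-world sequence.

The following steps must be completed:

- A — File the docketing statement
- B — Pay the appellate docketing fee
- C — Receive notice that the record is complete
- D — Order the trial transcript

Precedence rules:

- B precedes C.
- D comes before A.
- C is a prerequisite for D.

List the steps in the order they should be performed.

B → C → D → A

B has no prerequisites → B first.
Next only C has its prerequisites met → C.
D is the only step now ready → D.
A is the only step now ready → A.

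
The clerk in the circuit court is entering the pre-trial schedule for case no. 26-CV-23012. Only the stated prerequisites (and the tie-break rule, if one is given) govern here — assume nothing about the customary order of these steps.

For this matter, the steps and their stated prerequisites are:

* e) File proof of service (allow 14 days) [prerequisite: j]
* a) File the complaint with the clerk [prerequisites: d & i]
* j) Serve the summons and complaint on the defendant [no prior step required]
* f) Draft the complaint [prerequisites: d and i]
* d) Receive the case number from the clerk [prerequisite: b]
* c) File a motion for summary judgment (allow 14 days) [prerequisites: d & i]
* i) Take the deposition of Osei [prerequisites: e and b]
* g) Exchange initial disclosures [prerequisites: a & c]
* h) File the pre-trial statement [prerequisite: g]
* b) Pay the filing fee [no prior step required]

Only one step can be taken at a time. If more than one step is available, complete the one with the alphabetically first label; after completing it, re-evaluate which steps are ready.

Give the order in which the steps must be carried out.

b d j e i a c f g h

Nothing is required for b and j. b has the earlier label → b first.
d now also ready, so the ready set is {d, j}; d has the earlier label → d.
j is the only step now ready → j.
That leaves e as the only ready step → e.
That leaves i as the only ready step → i.
Ready: a, c and f. a has the earlier label → a.
Ready: c and f. c has the earlier label → c.
f and g are both available; f has the earlier label → f.
That leaves g as the only ready step → g.
That leaves h as the only ready step → h.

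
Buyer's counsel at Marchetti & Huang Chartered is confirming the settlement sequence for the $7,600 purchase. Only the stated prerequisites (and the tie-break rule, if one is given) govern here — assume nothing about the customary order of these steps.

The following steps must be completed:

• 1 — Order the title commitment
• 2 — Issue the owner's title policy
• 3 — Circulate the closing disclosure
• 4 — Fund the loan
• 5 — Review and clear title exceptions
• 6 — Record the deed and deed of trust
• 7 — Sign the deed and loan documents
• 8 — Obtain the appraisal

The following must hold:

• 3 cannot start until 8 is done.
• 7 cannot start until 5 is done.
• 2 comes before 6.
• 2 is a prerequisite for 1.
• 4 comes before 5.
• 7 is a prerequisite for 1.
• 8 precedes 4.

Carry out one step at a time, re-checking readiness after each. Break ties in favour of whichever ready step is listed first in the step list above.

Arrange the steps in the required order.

2, 6, 8, 3, 4, 5, 7, 1

Nothing is required for 2 and 8. 2 is listed earlier → 2 first.
Ready: 6 and 8. 6 is listed earlier → 6.
That leaves 8 as the only ready step → 8.
Ready: 3 and 4. 3 is listed earlier → 3.
4 is the only step now ready → 4.
5 needed 4, now all done → 5.
7 is the only step now ready → 7.
1 is the only step now ready → 1.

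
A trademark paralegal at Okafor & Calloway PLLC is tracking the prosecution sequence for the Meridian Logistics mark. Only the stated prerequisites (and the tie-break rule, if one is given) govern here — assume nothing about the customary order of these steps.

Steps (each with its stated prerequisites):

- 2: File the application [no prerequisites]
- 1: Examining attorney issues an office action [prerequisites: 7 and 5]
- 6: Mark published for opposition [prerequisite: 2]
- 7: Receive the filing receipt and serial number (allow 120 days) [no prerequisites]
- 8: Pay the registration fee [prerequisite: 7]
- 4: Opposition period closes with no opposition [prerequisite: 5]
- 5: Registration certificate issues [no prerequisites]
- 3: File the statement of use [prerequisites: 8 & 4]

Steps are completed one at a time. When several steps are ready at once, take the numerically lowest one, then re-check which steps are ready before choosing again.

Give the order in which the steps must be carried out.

2, 5 and 7 have no prerequisites; 2 has the earlier label, so 2 is first.
5, 6 and 7 are all available; 5 has the earlier label → 5.
Now 4, 6 and 7 have their prerequisites met. 4 has the earlier label, so 4 next.
6 and 7 are both available; 6 has the earlier label → 6.
7 is the only step now ready → 7.
Ready: 1 and 8. 1 has the earlier label → 1.
8 needed 7, now all done → 8.
3 needed 4 and 8, now all done → 3.

2, 5, 4, 6, 7, 1, 8, 3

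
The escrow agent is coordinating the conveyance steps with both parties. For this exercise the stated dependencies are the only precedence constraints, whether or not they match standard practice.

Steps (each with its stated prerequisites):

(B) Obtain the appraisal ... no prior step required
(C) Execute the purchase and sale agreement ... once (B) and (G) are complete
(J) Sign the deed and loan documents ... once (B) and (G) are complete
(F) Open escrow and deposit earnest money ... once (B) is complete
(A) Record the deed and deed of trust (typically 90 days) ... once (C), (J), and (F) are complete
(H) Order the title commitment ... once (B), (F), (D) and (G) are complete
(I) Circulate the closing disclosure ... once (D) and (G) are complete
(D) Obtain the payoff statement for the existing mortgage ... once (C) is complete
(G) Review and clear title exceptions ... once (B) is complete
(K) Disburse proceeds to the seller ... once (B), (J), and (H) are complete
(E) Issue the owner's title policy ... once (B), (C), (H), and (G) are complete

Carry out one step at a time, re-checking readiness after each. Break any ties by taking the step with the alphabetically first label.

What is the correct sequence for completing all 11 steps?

(B) has no prerequisites → (B) first.
Now (F) and (G) have their prerequisites met. (F) has the earlier label, so (F) next.
Next only (G) has its prerequisites met → (G).
Ready: (C) and (J). (C) has the earlier label → (C).
(D) now also ready, so the ready set is {(D), (J)}; (D) has the earlier label → (D).
(H) and (I) now also ready, so the ready set is {(H), (I), (J)}; (H) has the earlier label → (H).
(E) now also ready, so the ready set is {(E), (I), (J)}; (E) has the earlier label → (E).
(I) and (J) are both available; (I) has the earlier label → (I).
That leaves (J) as the only ready step → (J).
Ready: (A) and (K). (A) has the earlier label → (A).
(K) is the only step now ready → (K).

(B) → (F) → (G) → (C) → (D) → (H) → (E) → (I) → (J) → (A) → (K)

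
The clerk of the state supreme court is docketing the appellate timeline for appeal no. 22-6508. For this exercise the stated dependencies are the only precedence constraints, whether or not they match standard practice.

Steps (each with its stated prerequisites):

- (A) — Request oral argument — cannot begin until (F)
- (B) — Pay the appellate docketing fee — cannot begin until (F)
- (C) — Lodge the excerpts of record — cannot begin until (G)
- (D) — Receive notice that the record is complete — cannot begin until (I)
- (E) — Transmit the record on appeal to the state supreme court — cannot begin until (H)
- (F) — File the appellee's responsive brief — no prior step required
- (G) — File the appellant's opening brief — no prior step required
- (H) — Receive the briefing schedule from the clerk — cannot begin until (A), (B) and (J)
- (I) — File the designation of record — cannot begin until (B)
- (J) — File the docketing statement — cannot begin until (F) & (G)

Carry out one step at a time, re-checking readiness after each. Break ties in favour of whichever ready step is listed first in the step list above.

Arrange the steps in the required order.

Nothing is required for (F) and (G). (F) is listed earlier → (F) first.
(A) and (B) now also ready, so the ready set is {(A), (B), (G)}; (A) is listed earlier → (A).
Now (B) and (G) have their prerequisites met. (B) is listed earlier, so (B) next.
Now (G) and (I) have their prerequisites met. (G) is listed earlier, so (G) next.
Ready: (C), (I) and (J). (C) is listed earlier → (C).
Now (I) and (J) have their prerequisites met. (I) is listed earlier, so (I) next.
(D) now also ready, so the ready set is {(D), (J)}; (D) is listed earlier → (D).
(J) is the only step now ready → (J).
Next only (H) has its prerequisites met → (H).
(E) needed (H), now all done → (E).

(F) (A) (B) (G) (C) (I) (D) (J) (H) (E)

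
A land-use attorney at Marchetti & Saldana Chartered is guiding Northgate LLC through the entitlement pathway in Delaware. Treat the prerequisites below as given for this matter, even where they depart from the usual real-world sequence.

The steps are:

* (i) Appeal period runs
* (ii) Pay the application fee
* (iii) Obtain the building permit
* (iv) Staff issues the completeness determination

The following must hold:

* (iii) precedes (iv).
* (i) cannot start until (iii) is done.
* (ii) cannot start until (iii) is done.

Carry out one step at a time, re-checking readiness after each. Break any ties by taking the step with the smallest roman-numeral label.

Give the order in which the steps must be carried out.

(iii), (i), (ii), (iv)

(iii) is the only step with nothing outstanding, so it goes first.
Now (i), (ii) and (iv) have their prerequisites met. (i) has the earlier label, so (i) next.
(ii) and (iv) are both available; (ii) has the earlier label → (ii).
That leaves (iv) as the only ready step → (iv).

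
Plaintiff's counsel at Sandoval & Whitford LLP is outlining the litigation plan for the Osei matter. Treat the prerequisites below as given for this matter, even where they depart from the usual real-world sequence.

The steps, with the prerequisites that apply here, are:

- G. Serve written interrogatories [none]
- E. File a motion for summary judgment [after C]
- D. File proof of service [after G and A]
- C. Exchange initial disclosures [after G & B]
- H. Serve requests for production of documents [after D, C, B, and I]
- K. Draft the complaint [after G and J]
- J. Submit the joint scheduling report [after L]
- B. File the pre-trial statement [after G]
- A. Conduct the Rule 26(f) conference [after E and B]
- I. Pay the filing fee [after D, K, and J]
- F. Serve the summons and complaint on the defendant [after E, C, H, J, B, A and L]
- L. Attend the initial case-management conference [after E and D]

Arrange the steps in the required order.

G has no prerequisites → G first.
Next only B has its prerequisites met → B.
C needed G and B, now all done → C.
E needed C, now all done → E.
A needed E and B, now all done → A.
D needed G and A, now all done → D.
That leaves L as the only ready step → L.
That leaves J as the only ready step → J.
K is the only step now ready → K.
I needed D, K and J, now all done → I.
That leaves H as the only ready step → H.
F needed E, C, H, J, B, A and L, now all done → F.

G → B → C → E → A → D → L → J → K → I → H → F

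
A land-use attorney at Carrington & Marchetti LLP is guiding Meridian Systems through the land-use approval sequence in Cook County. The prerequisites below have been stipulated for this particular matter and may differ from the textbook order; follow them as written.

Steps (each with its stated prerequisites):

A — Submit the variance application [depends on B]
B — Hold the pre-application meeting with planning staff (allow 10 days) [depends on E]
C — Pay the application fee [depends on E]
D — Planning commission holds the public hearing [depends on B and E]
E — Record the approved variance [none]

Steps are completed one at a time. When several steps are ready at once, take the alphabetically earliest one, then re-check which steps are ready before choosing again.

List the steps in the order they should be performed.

E → B → A → C → D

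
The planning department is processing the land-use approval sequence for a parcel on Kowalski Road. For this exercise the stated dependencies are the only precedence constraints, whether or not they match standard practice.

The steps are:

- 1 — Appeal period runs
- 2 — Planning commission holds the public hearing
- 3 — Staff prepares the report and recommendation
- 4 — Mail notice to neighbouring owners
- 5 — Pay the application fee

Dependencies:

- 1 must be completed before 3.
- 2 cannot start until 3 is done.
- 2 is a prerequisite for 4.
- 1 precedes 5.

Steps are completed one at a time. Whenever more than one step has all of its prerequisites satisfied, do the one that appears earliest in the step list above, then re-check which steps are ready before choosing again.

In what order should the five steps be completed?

1 → 3 → 2 → 4 → 5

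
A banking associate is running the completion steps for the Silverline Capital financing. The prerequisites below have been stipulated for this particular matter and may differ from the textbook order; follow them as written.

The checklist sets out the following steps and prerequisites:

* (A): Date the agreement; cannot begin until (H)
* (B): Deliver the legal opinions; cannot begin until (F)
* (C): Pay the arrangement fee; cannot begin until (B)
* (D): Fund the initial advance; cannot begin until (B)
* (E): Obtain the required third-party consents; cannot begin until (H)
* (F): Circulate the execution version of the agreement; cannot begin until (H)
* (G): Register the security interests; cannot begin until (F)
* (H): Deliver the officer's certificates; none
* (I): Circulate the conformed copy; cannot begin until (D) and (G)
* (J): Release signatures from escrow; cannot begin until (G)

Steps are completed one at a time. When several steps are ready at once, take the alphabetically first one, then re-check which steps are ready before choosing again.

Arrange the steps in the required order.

(H) (A) (E) (F) (B) (C) (D) (G) (I) (J)

Only (H) has no prerequisites, so it is first.
Now (A), (E) and (F) have their prerequisites met. (A) has the earlier label, so (A) next.
Ready: (E) and (F). (E) has the earlier label → (E).
That leaves (F) as the only ready step → (F).
Ready: (B) and (G). (B) has the earlier label → (B).
(C), (D) and (G) are all available; (C) has the earlier label → (C).
Ready: (D) and (G). (D) has the earlier label → (D).
(G) needed (F), now all done → (G).
Now (I) and (J) have their prerequisites met. (I) has the earlier label, so (I) next.
(J) needed (G), now all done → (J).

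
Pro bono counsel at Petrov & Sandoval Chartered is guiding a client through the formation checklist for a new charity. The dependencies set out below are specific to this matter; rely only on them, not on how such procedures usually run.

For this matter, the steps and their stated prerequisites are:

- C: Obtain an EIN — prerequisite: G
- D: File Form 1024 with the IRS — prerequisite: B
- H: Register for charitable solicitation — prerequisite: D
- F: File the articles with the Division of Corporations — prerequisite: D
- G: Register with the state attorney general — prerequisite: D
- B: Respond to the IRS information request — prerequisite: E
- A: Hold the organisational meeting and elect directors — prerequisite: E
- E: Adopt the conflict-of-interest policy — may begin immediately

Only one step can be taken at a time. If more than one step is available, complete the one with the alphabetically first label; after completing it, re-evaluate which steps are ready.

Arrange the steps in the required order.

E is the only step with nothing outstanding, so it goes first.
Ready: A and B. A has the earlier label → A.
That leaves B as the only ready step → B.
D is the only step now ready → D.
F, G and H are all available; F has the earlier label → F.
G and H are both available; G has the earlier label → G.
Ready: C and H. C has the earlier label → C.
H needed D, now all done → H.

E A B D F G C H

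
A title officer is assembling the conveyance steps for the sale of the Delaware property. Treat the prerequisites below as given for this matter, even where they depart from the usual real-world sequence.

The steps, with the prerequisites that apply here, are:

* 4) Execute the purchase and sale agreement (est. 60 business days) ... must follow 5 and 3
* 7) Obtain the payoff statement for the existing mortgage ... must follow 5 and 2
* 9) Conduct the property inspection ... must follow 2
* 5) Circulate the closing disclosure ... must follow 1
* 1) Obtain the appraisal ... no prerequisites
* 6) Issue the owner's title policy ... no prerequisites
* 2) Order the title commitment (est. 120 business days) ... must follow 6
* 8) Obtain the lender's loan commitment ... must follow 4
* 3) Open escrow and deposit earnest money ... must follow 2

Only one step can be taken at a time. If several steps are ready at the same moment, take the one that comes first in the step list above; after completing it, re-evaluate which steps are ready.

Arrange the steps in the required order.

1 → 5 → 6 → 2 → 7 → 9 → 3 → 4 → 8

Nothing is required for 1 and 6. 1 is listed earlier → 1 first.
5 and 6 are both available; 5 is listed earlier → 5.
Next only 6 has its prerequisites met → 6.
2 needed 6, now all done → 2.
Ready: 7, 9 and 3. 7 is listed earlier → 7.
9 and 3 are both available; 9 is listed earlier → 9.
That leaves 3 as the only ready step → 3.
That leaves 4 as the only ready step → 4.
That leaves 8 as the only ready step → 8.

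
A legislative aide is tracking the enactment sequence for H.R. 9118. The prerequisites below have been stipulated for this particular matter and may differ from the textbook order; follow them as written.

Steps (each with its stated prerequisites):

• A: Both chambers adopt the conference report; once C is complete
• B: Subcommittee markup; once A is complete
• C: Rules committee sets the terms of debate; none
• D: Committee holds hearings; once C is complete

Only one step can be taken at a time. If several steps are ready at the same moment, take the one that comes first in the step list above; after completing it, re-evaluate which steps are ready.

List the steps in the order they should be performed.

C is the only step with nothing outstanding, so it goes first.
Now A and D have their prerequisites met. A is listed earlier, so A next.
B now also ready, so the ready set is {B, D}; B is listed earlier → B.
D needed C, now all done → D.

C, A, B, D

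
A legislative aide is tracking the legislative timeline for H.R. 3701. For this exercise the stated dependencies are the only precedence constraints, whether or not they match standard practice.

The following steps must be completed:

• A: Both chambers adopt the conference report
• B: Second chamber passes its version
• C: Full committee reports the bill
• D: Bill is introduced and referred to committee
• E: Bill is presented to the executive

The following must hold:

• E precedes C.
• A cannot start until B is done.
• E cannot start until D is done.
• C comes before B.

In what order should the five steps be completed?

D, E, C, B, A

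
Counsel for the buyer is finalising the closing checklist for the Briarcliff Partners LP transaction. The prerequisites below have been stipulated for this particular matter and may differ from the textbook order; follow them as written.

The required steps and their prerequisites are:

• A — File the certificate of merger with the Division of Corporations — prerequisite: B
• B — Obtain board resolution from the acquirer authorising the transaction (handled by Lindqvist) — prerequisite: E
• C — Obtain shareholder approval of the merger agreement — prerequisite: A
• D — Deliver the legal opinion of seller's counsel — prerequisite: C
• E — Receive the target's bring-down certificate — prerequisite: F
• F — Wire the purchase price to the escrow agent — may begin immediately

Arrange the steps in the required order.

F E B A C D

F has no prerequisites → F first.
Next only E has its prerequisites met → E.
B needed E, now all done → B.
A is the only step now ready → A.
C needed A, now all done → C.
D needed C, now all done → D.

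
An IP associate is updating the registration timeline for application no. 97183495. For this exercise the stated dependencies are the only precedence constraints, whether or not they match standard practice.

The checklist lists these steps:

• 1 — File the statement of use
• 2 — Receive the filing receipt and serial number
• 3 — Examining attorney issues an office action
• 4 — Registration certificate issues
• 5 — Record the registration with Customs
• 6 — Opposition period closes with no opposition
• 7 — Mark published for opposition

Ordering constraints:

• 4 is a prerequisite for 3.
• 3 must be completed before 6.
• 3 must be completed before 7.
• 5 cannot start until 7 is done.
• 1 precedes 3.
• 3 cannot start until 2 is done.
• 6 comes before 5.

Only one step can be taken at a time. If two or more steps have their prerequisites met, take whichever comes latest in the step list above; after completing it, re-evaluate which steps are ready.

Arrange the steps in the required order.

4, 2, 1, 3, 7, 6, 5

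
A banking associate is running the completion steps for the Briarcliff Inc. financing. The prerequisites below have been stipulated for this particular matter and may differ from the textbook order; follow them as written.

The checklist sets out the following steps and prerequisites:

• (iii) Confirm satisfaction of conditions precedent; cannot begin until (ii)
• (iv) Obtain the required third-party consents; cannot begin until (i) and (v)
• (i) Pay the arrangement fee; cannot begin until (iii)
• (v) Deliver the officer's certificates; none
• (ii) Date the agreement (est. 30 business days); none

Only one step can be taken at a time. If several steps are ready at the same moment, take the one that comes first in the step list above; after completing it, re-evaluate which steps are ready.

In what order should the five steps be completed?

(v) (ii) (iii) (i) (iv)

Nothing is required for (v) and (ii). (v) is listed earlier → (v) first.
Next only (ii) has its prerequisites met → (ii).
Next only (iii) has its prerequisites met → (iii).
(i) needed (iii), now all done → (i).
(iv) needed (i) and (v), now all done → (iv).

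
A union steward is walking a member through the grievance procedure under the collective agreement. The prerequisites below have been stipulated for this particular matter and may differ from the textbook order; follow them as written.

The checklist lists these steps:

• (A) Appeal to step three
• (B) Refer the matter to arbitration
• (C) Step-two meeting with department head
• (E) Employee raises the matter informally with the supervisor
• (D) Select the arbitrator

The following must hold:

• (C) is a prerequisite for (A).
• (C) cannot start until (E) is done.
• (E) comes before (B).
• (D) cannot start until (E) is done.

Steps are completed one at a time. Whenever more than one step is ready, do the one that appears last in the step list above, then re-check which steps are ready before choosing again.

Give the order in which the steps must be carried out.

(E) is the only step with nothing outstanding, so it goes first.
Now (D), (C) and (B) have their prerequisites met. (D) is listed later, so (D) next.
Now (C) and (B) have their prerequisites met. (C) is listed later, so (C) next.
(B) and (A) are both available; (B) is listed later → (B).
(A) needed (C), now all done → (A).

(E), (D), (C), (B), (A)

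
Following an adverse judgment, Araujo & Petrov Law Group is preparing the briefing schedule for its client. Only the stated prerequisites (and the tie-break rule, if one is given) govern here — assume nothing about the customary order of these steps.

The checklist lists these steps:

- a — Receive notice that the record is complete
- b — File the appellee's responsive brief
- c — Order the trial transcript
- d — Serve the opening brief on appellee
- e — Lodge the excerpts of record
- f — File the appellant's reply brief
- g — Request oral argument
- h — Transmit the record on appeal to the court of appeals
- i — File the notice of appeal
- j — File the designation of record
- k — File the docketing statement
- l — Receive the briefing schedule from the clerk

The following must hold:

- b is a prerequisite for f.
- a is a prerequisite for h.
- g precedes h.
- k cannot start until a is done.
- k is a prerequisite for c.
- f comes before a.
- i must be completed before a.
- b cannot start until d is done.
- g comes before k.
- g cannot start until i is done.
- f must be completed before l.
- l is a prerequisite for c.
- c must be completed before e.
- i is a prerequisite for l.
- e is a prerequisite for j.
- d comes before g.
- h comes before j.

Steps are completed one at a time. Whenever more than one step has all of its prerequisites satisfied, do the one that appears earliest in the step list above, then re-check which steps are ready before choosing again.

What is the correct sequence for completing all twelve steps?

d, b, f, i, a, g, h, k, l, c, e, j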